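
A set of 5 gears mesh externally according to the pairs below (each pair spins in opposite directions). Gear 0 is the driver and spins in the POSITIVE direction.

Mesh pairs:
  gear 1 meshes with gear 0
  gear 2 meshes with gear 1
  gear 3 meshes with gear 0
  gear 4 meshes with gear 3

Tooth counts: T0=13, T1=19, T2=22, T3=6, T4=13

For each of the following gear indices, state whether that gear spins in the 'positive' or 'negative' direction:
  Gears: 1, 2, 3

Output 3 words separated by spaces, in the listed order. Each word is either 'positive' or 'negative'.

Answer: negative positive negative

Derivation:
Gear 0 (driver): positive (depth 0)
  gear 1: meshes with gear 0 -> depth 1 -> negative (opposite of gear 0)
  gear 2: meshes with gear 1 -> depth 2 -> positive (opposite of gear 1)
  gear 3: meshes with gear 0 -> depth 1 -> negative (opposite of gear 0)
  gear 4: meshes with gear 3 -> depth 2 -> positive (opposite of gear 3)
Queried indices 1, 2, 3 -> negative, positive, negative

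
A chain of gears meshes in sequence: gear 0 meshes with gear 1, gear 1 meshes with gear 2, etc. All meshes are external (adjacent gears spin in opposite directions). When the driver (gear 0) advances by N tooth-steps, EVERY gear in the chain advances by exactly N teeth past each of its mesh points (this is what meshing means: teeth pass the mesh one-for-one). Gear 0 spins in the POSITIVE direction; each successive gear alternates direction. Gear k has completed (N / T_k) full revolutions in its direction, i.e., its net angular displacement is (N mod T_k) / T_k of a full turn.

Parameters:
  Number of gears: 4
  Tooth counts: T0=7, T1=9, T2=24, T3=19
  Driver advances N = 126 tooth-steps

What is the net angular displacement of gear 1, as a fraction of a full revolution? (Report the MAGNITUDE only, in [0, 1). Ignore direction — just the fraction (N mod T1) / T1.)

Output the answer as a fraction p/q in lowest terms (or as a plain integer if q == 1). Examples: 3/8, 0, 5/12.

Answer: 0

Derivation:
Chain of 4 gears, tooth counts: [7, 9, 24, 19]
  gear 0: T0=7, direction=positive, advance = 126 mod 7 = 0 teeth = 0/7 turn
  gear 1: T1=9, direction=negative, advance = 126 mod 9 = 0 teeth = 0/9 turn
  gear 2: T2=24, direction=positive, advance = 126 mod 24 = 6 teeth = 6/24 turn
  gear 3: T3=19, direction=negative, advance = 126 mod 19 = 12 teeth = 12/19 turn
Gear 1: 126 mod 9 = 0
Fraction = 0 / 9 = 0/1 (gcd(0,9)=9) = 0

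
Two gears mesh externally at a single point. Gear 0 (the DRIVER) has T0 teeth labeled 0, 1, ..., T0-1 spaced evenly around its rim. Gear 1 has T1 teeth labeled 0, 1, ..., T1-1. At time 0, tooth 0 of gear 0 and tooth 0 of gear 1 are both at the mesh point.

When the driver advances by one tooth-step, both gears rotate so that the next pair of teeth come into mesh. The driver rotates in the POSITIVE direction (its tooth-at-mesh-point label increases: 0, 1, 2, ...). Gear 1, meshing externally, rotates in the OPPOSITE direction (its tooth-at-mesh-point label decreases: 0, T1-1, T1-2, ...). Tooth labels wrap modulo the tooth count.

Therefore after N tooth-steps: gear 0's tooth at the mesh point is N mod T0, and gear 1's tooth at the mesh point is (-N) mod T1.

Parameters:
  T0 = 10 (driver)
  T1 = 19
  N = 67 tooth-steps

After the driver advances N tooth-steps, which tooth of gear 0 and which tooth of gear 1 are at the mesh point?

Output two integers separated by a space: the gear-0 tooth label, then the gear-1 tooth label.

Gear 0 (driver, T0=10): tooth at mesh = N mod T0
  67 = 6 * 10 + 7, so 67 mod 10 = 7
  gear 0 tooth = 7
Gear 1 (driven, T1=19): tooth at mesh = (-N) mod T1
  67 = 3 * 19 + 10, so 67 mod 19 = 10
  (-67) mod 19 = (-10) mod 19 = 19 - 10 = 9
Mesh after 67 steps: gear-0 tooth 7 meets gear-1 tooth 9

Answer: 7 9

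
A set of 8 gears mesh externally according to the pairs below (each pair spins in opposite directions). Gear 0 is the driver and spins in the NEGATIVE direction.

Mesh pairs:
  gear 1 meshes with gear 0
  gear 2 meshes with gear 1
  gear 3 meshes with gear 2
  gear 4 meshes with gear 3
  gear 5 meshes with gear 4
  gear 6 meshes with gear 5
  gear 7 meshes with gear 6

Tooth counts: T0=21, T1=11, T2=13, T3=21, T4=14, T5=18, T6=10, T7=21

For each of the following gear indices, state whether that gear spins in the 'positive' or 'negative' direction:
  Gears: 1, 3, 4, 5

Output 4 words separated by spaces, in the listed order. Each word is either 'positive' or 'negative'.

Gear 0 (driver): negative (depth 0)
  gear 1: meshes with gear 0 -> depth 1 -> positive (opposite of gear 0)
  gear 2: meshes with gear 1 -> depth 2 -> negative (opposite of gear 1)
  gear 3: meshes with gear 2 -> depth 3 -> positive (opposite of gear 2)
  gear 4: meshes with gear 3 -> depth 4 -> negative (opposite of gear 3)
  gear 5: meshes with gear 4 -> depth 5 -> positive (opposite of gear 4)
  gear 6: meshes with gear 5 -> depth 6 -> negative (opposite of gear 5)
  gear 7: meshes with gear 6 -> depth 7 -> positive (opposite of gear 6)
Queried indices 1, 3, 4, 5 -> positive, positive, negative, positive

Answer: positive positive negative positive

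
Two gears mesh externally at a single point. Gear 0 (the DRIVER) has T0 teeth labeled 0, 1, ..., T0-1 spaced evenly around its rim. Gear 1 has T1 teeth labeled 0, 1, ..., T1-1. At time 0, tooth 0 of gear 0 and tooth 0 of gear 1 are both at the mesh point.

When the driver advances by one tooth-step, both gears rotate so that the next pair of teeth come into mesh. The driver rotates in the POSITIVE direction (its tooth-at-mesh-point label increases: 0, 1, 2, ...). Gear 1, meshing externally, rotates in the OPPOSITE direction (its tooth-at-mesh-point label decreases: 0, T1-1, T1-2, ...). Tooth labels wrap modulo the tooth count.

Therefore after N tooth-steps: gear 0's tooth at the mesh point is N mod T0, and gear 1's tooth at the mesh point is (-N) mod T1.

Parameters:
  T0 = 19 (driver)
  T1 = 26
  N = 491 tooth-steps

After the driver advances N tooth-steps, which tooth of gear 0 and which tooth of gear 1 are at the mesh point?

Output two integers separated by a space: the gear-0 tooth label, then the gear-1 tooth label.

Gear 0 (driver, T0=19): tooth at mesh = N mod T0
  491 = 25 * 19 + 16, so 491 mod 19 = 16
  gear 0 tooth = 16
Gear 1 (driven, T1=26): tooth at mesh = (-N) mod T1
  491 = 18 * 26 + 23, so 491 mod 26 = 23
  (-491) mod 26 = (-23) mod 26 = 26 - 23 = 3
Mesh after 491 steps: gear-0 tooth 16 meets gear-1 tooth 3

Answer: 16 3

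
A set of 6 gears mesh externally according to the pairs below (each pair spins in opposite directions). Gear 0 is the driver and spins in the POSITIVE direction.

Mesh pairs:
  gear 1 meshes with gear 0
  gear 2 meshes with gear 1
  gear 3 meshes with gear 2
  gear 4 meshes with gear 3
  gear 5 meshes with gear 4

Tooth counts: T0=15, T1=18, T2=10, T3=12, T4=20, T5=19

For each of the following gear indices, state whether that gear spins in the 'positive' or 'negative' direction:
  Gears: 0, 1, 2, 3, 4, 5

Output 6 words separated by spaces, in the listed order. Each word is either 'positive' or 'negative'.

Gear 0 (driver): positive (depth 0)
  gear 1: meshes with gear 0 -> depth 1 -> negative (opposite of gear 0)
  gear 2: meshes with gear 1 -> depth 2 -> positive (opposite of gear 1)
  gear 3: meshes with gear 2 -> depth 3 -> negative (opposite of gear 2)
  gear 4: meshes with gear 3 -> depth 4 -> positive (opposite of gear 3)
  gear 5: meshes with gear 4 -> depth 5 -> negative (opposite of gear 4)
Queried indices 0, 1, 2, 3, 4, 5 -> positive, negative, positive, negative, positive, negative

Answer: positive negative positive negative positive negative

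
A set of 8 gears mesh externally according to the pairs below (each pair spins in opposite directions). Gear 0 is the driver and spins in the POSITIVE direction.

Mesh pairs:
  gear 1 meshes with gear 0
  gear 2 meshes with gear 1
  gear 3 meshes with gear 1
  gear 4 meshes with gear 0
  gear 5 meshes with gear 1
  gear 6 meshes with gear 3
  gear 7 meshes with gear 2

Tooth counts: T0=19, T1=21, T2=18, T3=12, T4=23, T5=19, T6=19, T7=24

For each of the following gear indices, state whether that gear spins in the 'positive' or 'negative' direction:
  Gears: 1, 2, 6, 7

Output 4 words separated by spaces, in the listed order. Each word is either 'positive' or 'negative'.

Answer: negative positive negative negative

Derivation:
Gear 0 (driver): positive (depth 0)
  gear 1: meshes with gear 0 -> depth 1 -> negative (opposite of gear 0)
  gear 2: meshes with gear 1 -> depth 2 -> positive (opposite of gear 1)
  gear 3: meshes with gear 1 -> depth 2 -> positive (opposite of gear 1)
  gear 4: meshes with gear 0 -> depth 1 -> negative (opposite of gear 0)
  gear 5: meshes with gear 1 -> depth 2 -> positive (opposite of gear 1)
  gear 6: meshes with gear 3 -> depth 3 -> negative (opposite of gear 3)
  gear 7: meshes with gear 2 -> depth 3 -> negative (opposite of gear 2)
Queried indices 1, 2, 6, 7 -> negative, positive, negative, negative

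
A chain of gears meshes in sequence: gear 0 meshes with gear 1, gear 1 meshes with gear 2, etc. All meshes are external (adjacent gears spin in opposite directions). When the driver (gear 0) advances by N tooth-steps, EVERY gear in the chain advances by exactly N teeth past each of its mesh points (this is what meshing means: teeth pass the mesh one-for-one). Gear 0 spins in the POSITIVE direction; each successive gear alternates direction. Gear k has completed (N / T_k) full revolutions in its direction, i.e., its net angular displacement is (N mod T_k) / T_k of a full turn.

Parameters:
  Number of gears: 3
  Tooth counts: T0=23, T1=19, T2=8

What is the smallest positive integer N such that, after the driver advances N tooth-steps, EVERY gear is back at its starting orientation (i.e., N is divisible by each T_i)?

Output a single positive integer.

Answer: 3496

Derivation:
Gear k returns to start when N is a multiple of T_k.
All gears at start simultaneously when N is a common multiple of [23, 19, 8]; the smallest such N is lcm(23, 19, 8).
Start: lcm = T0 = 23
Fold in T1=19: gcd(23, 19) = 1; lcm(23, 19) = 23 * 19 / 1 = 437 / 1 = 437
Fold in T2=8: gcd(437, 8) = 1; lcm(437, 8) = 437 * 8 / 1 = 3496 / 1 = 3496
Full cycle length = 3496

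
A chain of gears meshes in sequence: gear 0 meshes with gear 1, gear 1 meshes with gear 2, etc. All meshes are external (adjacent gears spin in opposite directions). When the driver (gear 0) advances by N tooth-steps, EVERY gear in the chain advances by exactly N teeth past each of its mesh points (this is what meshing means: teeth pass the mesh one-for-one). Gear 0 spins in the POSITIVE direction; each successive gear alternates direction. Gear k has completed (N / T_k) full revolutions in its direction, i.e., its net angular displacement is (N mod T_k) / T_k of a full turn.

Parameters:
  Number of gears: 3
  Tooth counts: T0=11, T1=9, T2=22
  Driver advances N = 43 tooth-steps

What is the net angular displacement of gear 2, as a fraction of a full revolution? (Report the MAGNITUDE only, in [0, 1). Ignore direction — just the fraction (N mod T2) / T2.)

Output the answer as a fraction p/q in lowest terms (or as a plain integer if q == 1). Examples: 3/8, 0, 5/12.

Chain of 3 gears, tooth counts: [11, 9, 22]
  gear 0: T0=11, direction=positive, advance = 43 mod 11 = 10 teeth = 10/11 turn
  gear 1: T1=9, direction=negative, advance = 43 mod 9 = 7 teeth = 7/9 turn
  gear 2: T2=22, direction=positive, advance = 43 mod 22 = 21 teeth = 21/22 turn
Gear 2: 43 mod 22 = 21
Fraction = 21 / 22 = 21/22 (gcd(21,22)=1) = 21/22

Answer: 21/22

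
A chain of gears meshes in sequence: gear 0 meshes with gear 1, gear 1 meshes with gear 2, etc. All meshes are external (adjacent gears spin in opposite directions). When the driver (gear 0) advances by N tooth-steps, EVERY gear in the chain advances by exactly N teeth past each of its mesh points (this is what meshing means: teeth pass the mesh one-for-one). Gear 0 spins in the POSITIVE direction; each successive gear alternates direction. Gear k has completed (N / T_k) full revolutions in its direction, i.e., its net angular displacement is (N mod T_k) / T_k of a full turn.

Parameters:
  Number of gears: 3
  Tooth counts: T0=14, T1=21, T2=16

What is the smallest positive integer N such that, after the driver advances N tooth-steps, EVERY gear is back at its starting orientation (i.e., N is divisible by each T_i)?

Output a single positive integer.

Answer: 336

Derivation:
Gear k returns to start when N is a multiple of T_k.
All gears at start simultaneously when N is a common multiple of [14, 21, 16]; the smallest such N is lcm(14, 21, 16).
Start: lcm = T0 = 14
Fold in T1=21: gcd(14, 21) = 7; lcm(14, 21) = 14 * 21 / 7 = 294 / 7 = 42
Fold in T2=16: gcd(42, 16) = 2; lcm(42, 16) = 42 * 16 / 2 = 672 / 2 = 336
Full cycle length = 336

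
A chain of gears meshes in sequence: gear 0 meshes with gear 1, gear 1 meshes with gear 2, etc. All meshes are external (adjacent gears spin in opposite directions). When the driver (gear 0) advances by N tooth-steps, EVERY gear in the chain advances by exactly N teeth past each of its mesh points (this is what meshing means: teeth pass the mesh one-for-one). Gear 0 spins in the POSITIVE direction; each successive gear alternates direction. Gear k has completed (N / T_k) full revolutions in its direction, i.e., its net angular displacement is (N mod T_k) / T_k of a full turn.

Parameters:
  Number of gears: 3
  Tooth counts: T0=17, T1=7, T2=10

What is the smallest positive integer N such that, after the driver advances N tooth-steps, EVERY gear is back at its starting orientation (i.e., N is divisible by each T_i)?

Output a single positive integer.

Answer: 1190

Derivation:
Gear k returns to start when N is a multiple of T_k.
All gears at start simultaneously when N is a common multiple of [17, 7, 10]; the smallest such N is lcm(17, 7, 10).
Start: lcm = T0 = 17
Fold in T1=7: gcd(17, 7) = 1; lcm(17, 7) = 17 * 7 / 1 = 119 / 1 = 119
Fold in T2=10: gcd(119, 10) = 1; lcm(119, 10) = 119 * 10 / 1 = 1190 / 1 = 1190
Full cycle length = 1190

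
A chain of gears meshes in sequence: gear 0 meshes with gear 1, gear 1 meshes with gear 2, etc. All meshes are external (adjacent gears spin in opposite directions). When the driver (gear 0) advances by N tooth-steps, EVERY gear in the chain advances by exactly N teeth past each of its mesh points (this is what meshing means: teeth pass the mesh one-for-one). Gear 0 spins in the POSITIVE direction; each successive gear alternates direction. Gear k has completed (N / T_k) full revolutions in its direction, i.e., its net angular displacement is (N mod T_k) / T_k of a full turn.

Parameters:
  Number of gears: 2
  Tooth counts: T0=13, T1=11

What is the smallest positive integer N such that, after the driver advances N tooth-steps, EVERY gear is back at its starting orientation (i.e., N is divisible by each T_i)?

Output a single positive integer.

Gear k returns to start when N is a multiple of T_k.
All gears at start simultaneously when N is a common multiple of [13, 11]; the smallest such N is lcm(13, 11).
Start: lcm = T0 = 13
Fold in T1=11: gcd(13, 11) = 1; lcm(13, 11) = 13 * 11 / 1 = 143 / 1 = 143
Full cycle length = 143

Answer: 143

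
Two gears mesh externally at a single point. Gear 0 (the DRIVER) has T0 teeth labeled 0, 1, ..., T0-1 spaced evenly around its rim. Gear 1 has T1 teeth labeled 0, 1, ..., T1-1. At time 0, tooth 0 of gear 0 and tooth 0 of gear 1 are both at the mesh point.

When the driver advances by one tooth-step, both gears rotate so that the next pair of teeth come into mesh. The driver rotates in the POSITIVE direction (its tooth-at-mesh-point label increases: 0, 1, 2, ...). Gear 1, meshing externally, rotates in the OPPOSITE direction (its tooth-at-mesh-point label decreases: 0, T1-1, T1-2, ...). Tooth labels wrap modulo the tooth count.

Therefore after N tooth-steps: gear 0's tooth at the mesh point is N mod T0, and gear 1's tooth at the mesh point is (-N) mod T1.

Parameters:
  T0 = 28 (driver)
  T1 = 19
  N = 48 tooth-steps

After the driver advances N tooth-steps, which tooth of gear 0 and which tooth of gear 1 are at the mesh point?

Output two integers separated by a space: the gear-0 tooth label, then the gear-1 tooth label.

Answer: 20 9

Derivation:
Gear 0 (driver, T0=28): tooth at mesh = N mod T0
  48 = 1 * 28 + 20, so 48 mod 28 = 20
  gear 0 tooth = 20
Gear 1 (driven, T1=19): tooth at mesh = (-N) mod T1
  48 = 2 * 19 + 10, so 48 mod 19 = 10
  (-48) mod 19 = (-10) mod 19 = 19 - 10 = 9
Mesh after 48 steps: gear-0 tooth 20 meets gear-1 tooth 9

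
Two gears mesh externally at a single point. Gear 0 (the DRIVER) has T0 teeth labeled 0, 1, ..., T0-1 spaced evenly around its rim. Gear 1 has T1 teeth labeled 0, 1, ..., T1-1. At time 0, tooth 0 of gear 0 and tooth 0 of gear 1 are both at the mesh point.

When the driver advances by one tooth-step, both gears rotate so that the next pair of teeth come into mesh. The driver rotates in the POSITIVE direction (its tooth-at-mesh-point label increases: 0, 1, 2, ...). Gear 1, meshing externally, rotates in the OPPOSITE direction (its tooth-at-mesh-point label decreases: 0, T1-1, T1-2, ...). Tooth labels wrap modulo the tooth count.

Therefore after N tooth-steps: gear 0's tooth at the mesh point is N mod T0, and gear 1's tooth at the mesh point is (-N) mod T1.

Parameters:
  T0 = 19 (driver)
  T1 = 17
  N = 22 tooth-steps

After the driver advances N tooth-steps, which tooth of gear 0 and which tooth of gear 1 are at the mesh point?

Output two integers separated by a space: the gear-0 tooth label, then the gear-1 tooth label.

Answer: 3 12

Derivation:
Gear 0 (driver, T0=19): tooth at mesh = N mod T0
  22 = 1 * 19 + 3, so 22 mod 19 = 3
  gear 0 tooth = 3
Gear 1 (driven, T1=17): tooth at mesh = (-N) mod T1
  22 = 1 * 17 + 5, so 22 mod 17 = 5
  (-22) mod 17 = (-5) mod 17 = 17 - 5 = 12
Mesh after 22 steps: gear-0 tooth 3 meets gear-1 tooth 12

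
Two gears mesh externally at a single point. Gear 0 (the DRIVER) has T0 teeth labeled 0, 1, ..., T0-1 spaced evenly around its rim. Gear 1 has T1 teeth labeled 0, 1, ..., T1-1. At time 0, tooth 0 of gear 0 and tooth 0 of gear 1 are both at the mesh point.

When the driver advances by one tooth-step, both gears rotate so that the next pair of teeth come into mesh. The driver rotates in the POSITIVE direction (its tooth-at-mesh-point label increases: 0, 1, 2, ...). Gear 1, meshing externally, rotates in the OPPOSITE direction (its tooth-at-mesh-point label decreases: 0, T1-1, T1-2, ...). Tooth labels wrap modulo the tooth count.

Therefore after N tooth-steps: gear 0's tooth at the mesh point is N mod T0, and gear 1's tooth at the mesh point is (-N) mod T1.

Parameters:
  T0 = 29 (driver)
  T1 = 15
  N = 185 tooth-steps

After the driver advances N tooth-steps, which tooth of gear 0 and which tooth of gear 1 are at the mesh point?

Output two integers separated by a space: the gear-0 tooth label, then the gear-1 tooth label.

Answer: 11 10

Derivation:
Gear 0 (driver, T0=29): tooth at mesh = N mod T0
  185 = 6 * 29 + 11, so 185 mod 29 = 11
  gear 0 tooth = 11
Gear 1 (driven, T1=15): tooth at mesh = (-N) mod T1
  185 = 12 * 15 + 5, so 185 mod 15 = 5
  (-185) mod 15 = (-5) mod 15 = 15 - 5 = 10
Mesh after 185 steps: gear-0 tooth 11 meets gear-1 tooth 10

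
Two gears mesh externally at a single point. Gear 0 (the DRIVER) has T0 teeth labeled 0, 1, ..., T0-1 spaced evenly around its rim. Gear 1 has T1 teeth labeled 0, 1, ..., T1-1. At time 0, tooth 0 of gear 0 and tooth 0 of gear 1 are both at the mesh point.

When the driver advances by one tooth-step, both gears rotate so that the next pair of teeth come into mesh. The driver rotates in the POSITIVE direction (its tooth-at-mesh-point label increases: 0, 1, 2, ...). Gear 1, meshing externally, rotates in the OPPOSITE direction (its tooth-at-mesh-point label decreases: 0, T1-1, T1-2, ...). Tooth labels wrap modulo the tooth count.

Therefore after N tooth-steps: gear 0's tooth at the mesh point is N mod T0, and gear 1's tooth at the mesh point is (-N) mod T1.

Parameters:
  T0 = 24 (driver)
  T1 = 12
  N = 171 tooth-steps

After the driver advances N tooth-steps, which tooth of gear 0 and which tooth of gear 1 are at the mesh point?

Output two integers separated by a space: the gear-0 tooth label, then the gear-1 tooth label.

Answer: 3 9

Derivation:
Gear 0 (driver, T0=24): tooth at mesh = N mod T0
  171 = 7 * 24 + 3, so 171 mod 24 = 3
  gear 0 tooth = 3
Gear 1 (driven, T1=12): tooth at mesh = (-N) mod T1
  171 = 14 * 12 + 3, so 171 mod 12 = 3
  (-171) mod 12 = (-3) mod 12 = 12 - 3 = 9
Mesh after 171 steps: gear-0 tooth 3 meets gear-1 tooth 9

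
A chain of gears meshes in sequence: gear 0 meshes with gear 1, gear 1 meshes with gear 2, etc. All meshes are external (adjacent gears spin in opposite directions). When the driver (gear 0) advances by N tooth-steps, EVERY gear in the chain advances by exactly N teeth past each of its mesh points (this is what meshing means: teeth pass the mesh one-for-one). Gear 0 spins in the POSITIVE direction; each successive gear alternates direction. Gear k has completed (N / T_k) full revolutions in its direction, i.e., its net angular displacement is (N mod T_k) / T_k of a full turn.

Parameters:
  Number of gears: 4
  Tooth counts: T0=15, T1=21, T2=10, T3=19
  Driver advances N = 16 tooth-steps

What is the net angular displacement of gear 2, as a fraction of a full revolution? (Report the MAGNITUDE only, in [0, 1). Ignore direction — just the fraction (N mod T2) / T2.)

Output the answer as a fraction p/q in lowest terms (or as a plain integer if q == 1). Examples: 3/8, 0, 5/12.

Chain of 4 gears, tooth counts: [15, 21, 10, 19]
  gear 0: T0=15, direction=positive, advance = 16 mod 15 = 1 teeth = 1/15 turn
  gear 1: T1=21, direction=negative, advance = 16 mod 21 = 16 teeth = 16/21 turn
  gear 2: T2=10, direction=positive, advance = 16 mod 10 = 6 teeth = 6/10 turn
  gear 3: T3=19, direction=negative, advance = 16 mod 19 = 16 teeth = 16/19 turn
Gear 2: 16 mod 10 = 6
Fraction = 6 / 10 = 3/5 (gcd(6,10)=2) = 3/5

Answer: 3/5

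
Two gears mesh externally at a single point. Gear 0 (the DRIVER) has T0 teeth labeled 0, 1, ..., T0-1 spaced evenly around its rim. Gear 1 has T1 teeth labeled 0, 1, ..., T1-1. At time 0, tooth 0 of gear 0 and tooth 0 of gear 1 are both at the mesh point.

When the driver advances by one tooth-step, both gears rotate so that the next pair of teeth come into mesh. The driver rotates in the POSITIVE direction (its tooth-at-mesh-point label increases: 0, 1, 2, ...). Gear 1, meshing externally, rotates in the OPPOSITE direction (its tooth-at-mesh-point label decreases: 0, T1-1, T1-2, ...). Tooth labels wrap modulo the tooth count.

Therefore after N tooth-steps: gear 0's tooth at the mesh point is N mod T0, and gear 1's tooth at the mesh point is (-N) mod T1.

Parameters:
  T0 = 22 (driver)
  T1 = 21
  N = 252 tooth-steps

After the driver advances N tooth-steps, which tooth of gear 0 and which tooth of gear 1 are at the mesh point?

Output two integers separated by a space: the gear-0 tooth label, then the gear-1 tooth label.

Gear 0 (driver, T0=22): tooth at mesh = N mod T0
  252 = 11 * 22 + 10, so 252 mod 22 = 10
  gear 0 tooth = 10
Gear 1 (driven, T1=21): tooth at mesh = (-N) mod T1
  252 = 12 * 21 + 0, so 252 mod 21 = 0
  (-252) mod 21 = 0
Mesh after 252 steps: gear-0 tooth 10 meets gear-1 tooth 0

Answer: 10 0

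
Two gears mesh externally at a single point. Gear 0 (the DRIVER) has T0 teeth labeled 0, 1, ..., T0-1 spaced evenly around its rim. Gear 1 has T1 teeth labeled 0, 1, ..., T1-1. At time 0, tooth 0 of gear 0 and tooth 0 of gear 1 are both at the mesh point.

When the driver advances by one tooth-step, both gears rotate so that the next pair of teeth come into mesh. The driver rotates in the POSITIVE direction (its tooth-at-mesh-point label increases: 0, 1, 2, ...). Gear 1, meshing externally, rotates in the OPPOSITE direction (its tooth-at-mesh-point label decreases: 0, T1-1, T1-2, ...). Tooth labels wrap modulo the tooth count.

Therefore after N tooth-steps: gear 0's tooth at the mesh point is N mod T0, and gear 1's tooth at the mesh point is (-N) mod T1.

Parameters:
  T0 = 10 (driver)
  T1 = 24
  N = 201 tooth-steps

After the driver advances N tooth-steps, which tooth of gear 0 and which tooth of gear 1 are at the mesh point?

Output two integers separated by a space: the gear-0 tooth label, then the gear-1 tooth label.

Gear 0 (driver, T0=10): tooth at mesh = N mod T0
  201 = 20 * 10 + 1, so 201 mod 10 = 1
  gear 0 tooth = 1
Gear 1 (driven, T1=24): tooth at mesh = (-N) mod T1
  201 = 8 * 24 + 9, so 201 mod 24 = 9
  (-201) mod 24 = (-9) mod 24 = 24 - 9 = 15
Mesh after 201 steps: gear-0 tooth 1 meets gear-1 tooth 15

Answer: 1 15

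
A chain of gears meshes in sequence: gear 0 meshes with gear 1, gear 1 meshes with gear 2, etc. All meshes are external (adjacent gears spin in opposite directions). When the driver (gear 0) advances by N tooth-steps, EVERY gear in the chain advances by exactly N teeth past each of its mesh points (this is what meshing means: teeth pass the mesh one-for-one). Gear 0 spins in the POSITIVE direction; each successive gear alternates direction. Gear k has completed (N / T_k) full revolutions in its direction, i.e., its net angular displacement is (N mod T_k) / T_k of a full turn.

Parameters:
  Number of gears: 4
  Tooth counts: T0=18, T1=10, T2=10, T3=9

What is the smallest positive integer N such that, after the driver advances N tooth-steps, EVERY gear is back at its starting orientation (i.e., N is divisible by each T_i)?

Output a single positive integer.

Answer: 90

Derivation:
Gear k returns to start when N is a multiple of T_k.
All gears at start simultaneously when N is a common multiple of [18, 10, 10, 9]; the smallest such N is lcm(18, 10, 10, 9).
Start: lcm = T0 = 18
Fold in T1=10: gcd(18, 10) = 2; lcm(18, 10) = 18 * 10 / 2 = 180 / 2 = 90
Fold in T2=10: gcd(90, 10) = 10; lcm(90, 10) = 90 * 10 / 10 = 900 / 10 = 90
Fold in T3=9: gcd(90, 9) = 9; lcm(90, 9) = 90 * 9 / 9 = 810 / 9 = 90
Full cycle length = 90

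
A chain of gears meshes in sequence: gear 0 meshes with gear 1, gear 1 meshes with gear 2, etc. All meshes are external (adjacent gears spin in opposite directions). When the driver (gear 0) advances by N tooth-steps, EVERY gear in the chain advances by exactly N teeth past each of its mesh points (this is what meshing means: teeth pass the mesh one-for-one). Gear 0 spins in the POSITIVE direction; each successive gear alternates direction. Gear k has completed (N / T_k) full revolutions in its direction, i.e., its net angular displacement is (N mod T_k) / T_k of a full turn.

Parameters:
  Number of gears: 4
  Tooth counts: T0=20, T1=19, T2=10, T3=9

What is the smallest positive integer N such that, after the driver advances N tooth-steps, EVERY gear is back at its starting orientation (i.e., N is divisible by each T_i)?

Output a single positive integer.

Answer: 3420

Derivation:
Gear k returns to start when N is a multiple of T_k.
All gears at start simultaneously when N is a common multiple of [20, 19, 10, 9]; the smallest such N is lcm(20, 19, 10, 9).
Start: lcm = T0 = 20
Fold in T1=19: gcd(20, 19) = 1; lcm(20, 19) = 20 * 19 / 1 = 380 / 1 = 380
Fold in T2=10: gcd(380, 10) = 10; lcm(380, 10) = 380 * 10 / 10 = 3800 / 10 = 380
Fold in T3=9: gcd(380, 9) = 1; lcm(380, 9) = 380 * 9 / 1 = 3420 / 1 = 3420
Full cycle length = 3420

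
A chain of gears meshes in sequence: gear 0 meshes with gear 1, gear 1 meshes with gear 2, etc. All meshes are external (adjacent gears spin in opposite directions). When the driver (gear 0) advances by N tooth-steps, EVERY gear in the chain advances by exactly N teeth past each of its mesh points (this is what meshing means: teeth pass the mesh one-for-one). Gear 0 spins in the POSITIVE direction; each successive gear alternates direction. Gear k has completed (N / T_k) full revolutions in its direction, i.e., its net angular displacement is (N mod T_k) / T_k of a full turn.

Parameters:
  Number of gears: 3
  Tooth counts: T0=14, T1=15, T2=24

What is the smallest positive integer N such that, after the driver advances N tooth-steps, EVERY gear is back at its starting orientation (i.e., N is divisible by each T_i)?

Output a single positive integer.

Gear k returns to start when N is a multiple of T_k.
All gears at start simultaneously when N is a common multiple of [14, 15, 24]; the smallest such N is lcm(14, 15, 24).
Start: lcm = T0 = 14
Fold in T1=15: gcd(14, 15) = 1; lcm(14, 15) = 14 * 15 / 1 = 210 / 1 = 210
Fold in T2=24: gcd(210, 24) = 6; lcm(210, 24) = 210 * 24 / 6 = 5040 / 6 = 840
Full cycle length = 840

Answer: 840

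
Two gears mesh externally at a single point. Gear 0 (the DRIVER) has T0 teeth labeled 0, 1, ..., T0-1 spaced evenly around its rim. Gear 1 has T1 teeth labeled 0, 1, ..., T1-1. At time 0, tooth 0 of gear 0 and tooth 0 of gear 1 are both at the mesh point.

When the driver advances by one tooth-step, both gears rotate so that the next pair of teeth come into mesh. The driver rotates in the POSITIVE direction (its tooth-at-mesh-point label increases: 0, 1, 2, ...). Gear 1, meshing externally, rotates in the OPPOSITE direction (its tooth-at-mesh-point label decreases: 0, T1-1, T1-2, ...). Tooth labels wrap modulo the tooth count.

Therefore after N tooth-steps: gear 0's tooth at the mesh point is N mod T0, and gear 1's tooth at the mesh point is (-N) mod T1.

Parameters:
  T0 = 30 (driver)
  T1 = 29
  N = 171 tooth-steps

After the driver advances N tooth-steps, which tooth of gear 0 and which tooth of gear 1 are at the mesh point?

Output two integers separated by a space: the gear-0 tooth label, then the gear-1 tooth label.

Answer: 21 3

Derivation:
Gear 0 (driver, T0=30): tooth at mesh = N mod T0
  171 = 5 * 30 + 21, so 171 mod 30 = 21
  gear 0 tooth = 21
Gear 1 (driven, T1=29): tooth at mesh = (-N) mod T1
  171 = 5 * 29 + 26, so 171 mod 29 = 26
  (-171) mod 29 = (-26) mod 29 = 29 - 26 = 3
Mesh after 171 steps: gear-0 tooth 21 meets gear-1 tooth 3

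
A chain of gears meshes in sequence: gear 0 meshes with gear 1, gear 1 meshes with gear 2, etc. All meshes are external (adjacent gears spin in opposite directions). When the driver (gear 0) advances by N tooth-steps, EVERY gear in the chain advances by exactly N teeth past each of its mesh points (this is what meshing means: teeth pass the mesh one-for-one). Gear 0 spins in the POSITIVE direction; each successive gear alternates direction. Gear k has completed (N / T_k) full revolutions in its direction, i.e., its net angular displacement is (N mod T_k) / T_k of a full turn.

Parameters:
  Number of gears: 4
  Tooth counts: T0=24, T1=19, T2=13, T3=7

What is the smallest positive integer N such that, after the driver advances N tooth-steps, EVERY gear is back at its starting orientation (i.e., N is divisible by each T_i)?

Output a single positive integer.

Answer: 41496

Derivation:
Gear k returns to start when N is a multiple of T_k.
All gears at start simultaneously when N is a common multiple of [24, 19, 13, 7]; the smallest such N is lcm(24, 19, 13, 7).
Start: lcm = T0 = 24
Fold in T1=19: gcd(24, 19) = 1; lcm(24, 19) = 24 * 19 / 1 = 456 / 1 = 456
Fold in T2=13: gcd(456, 13) = 1; lcm(456, 13) = 456 * 13 / 1 = 5928 / 1 = 5928
Fold in T3=7: gcd(5928, 7) = 1; lcm(5928, 7) = 5928 * 7 / 1 = 41496 / 1 = 41496
Full cycle length = 41496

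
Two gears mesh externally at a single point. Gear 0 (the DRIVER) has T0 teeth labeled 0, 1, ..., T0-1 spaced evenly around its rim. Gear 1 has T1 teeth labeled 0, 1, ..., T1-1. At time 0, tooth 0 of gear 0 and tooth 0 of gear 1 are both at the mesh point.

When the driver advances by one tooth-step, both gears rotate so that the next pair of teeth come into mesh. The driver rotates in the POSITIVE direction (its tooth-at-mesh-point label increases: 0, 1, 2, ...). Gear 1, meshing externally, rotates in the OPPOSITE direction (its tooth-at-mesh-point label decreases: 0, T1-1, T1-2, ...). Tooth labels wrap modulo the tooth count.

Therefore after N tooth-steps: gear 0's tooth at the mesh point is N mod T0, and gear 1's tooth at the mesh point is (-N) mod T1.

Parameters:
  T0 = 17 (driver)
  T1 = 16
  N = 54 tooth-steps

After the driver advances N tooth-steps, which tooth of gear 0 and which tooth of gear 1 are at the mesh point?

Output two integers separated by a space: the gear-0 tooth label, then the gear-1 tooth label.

Gear 0 (driver, T0=17): tooth at mesh = N mod T0
  54 = 3 * 17 + 3, so 54 mod 17 = 3
  gear 0 tooth = 3
Gear 1 (driven, T1=16): tooth at mesh = (-N) mod T1
  54 = 3 * 16 + 6, so 54 mod 16 = 6
  (-54) mod 16 = (-6) mod 16 = 16 - 6 = 10
Mesh after 54 steps: gear-0 tooth 3 meets gear-1 tooth 10

Answer: 3 10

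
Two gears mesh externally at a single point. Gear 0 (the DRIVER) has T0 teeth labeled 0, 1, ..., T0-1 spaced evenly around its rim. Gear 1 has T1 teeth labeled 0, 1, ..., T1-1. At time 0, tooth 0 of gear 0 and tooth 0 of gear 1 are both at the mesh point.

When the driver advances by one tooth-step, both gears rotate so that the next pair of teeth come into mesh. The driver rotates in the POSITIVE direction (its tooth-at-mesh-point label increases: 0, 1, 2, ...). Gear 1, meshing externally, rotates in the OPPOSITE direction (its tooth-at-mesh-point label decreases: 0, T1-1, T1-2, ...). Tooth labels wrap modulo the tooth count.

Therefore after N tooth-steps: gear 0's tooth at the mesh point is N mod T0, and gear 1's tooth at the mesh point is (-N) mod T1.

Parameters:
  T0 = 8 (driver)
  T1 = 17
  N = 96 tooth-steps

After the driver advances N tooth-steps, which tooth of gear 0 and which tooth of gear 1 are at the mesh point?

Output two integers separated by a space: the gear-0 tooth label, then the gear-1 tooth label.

Answer: 0 6

Derivation:
Gear 0 (driver, T0=8): tooth at mesh = N mod T0
  96 = 12 * 8 + 0, so 96 mod 8 = 0
  gear 0 tooth = 0
Gear 1 (driven, T1=17): tooth at mesh = (-N) mod T1
  96 = 5 * 17 + 11, so 96 mod 17 = 11
  (-96) mod 17 = (-11) mod 17 = 17 - 11 = 6
Mesh after 96 steps: gear-0 tooth 0 meets gear-1 tooth 6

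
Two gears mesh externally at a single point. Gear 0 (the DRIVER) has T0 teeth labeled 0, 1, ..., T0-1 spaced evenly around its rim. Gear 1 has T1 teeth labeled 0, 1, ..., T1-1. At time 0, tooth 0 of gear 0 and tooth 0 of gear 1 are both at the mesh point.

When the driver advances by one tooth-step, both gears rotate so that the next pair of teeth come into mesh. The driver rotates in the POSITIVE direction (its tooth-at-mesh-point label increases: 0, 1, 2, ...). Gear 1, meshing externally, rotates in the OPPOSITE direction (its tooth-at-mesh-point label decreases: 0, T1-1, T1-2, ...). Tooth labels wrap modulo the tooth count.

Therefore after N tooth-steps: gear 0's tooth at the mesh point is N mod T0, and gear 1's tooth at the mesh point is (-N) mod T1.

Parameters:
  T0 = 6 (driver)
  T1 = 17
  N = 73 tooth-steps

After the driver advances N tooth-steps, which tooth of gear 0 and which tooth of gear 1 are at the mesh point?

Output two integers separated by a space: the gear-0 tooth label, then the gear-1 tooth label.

Answer: 1 12

Derivation:
Gear 0 (driver, T0=6): tooth at mesh = N mod T0
  73 = 12 * 6 + 1, so 73 mod 6 = 1
  gear 0 tooth = 1
Gear 1 (driven, T1=17): tooth at mesh = (-N) mod T1
  73 = 4 * 17 + 5, so 73 mod 17 = 5
  (-73) mod 17 = (-5) mod 17 = 17 - 5 = 12
Mesh after 73 steps: gear-0 tooth 1 meets gear-1 tooth 12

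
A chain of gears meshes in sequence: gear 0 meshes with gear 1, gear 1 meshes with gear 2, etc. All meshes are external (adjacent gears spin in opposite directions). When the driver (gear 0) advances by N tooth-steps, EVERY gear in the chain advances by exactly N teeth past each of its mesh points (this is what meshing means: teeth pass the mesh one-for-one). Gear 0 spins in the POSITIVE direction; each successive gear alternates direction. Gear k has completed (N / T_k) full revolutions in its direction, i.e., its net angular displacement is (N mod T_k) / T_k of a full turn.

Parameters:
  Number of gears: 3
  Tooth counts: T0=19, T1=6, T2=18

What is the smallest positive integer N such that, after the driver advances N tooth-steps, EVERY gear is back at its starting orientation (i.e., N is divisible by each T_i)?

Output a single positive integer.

Gear k returns to start when N is a multiple of T_k.
All gears at start simultaneously when N is a common multiple of [19, 6, 18]; the smallest such N is lcm(19, 6, 18).
Start: lcm = T0 = 19
Fold in T1=6: gcd(19, 6) = 1; lcm(19, 6) = 19 * 6 / 1 = 114 / 1 = 114
Fold in T2=18: gcd(114, 18) = 6; lcm(114, 18) = 114 * 18 / 6 = 2052 / 6 = 342
Full cycle length = 342

Answer: 342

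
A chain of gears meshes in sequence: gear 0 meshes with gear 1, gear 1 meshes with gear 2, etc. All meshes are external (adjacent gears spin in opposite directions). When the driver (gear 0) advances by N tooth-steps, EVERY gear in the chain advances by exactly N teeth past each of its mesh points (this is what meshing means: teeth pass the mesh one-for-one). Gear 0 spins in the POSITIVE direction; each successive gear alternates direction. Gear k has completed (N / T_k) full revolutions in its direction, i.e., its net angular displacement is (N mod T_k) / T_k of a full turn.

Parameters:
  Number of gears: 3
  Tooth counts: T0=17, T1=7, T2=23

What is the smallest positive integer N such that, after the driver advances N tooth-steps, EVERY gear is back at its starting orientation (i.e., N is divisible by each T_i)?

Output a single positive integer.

Gear k returns to start when N is a multiple of T_k.
All gears at start simultaneously when N is a common multiple of [17, 7, 23]; the smallest such N is lcm(17, 7, 23).
Start: lcm = T0 = 17
Fold in T1=7: gcd(17, 7) = 1; lcm(17, 7) = 17 * 7 / 1 = 119 / 1 = 119
Fold in T2=23: gcd(119, 23) = 1; lcm(119, 23) = 119 * 23 / 1 = 2737 / 1 = 2737
Full cycle length = 2737

Answer: 2737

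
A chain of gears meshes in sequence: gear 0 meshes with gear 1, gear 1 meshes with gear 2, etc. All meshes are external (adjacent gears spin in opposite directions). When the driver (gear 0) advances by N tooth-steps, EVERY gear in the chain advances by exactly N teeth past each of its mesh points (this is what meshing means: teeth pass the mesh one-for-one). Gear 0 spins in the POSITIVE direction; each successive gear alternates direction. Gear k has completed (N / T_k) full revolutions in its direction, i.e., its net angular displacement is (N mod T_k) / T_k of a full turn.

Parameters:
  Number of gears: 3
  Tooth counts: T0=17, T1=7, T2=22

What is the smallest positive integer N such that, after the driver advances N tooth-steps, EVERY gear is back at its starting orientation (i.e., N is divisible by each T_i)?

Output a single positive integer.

Gear k returns to start when N is a multiple of T_k.
All gears at start simultaneously when N is a common multiple of [17, 7, 22]; the smallest such N is lcm(17, 7, 22).
Start: lcm = T0 = 17
Fold in T1=7: gcd(17, 7) = 1; lcm(17, 7) = 17 * 7 / 1 = 119 / 1 = 119
Fold in T2=22: gcd(119, 22) = 1; lcm(119, 22) = 119 * 22 / 1 = 2618 / 1 = 2618
Full cycle length = 2618

Answer: 2618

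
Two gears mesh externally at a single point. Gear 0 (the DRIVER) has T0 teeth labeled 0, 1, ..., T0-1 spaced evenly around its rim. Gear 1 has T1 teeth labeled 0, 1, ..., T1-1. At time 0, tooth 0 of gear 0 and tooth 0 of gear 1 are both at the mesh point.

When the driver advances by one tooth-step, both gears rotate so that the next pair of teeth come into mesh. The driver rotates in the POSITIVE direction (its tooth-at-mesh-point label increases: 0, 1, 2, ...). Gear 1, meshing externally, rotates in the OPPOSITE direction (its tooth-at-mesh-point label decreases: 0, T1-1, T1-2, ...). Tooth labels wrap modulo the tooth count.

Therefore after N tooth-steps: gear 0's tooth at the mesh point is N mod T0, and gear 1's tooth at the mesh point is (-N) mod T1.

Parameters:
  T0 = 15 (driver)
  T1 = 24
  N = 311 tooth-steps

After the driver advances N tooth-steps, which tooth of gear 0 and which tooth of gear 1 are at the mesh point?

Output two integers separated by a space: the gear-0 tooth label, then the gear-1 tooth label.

Gear 0 (driver, T0=15): tooth at mesh = N mod T0
  311 = 20 * 15 + 11, so 311 mod 15 = 11
  gear 0 tooth = 11
Gear 1 (driven, T1=24): tooth at mesh = (-N) mod T1
  311 = 12 * 24 + 23, so 311 mod 24 = 23
  (-311) mod 24 = (-23) mod 24 = 24 - 23 = 1
Mesh after 311 steps: gear-0 tooth 11 meets gear-1 tooth 1

Answer: 11 1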